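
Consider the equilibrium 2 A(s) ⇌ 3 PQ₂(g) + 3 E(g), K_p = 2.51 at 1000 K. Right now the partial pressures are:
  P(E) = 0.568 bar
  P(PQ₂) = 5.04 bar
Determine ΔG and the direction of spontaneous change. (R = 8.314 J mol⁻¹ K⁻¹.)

ΔG = 18.6 kJ/mol; the forward reaction is non-spontaneous

(A is a pure solid — omitted from Q_p.)
Q_p = P(PQ₂)³·P(E)³ = (5.04)³·(0.568)³ = 23.5
ΔG = RT ln(Q_p/K_p) = (8.314 J mol⁻¹ K⁻¹)(1000 K) × ln(23.5/2.51)
   = (8.314 kJ/mol)(2.237) = 18.6 kJ/mol
ΔG > 0, so the forward reaction is non-spontaneous (proceeds in reverse).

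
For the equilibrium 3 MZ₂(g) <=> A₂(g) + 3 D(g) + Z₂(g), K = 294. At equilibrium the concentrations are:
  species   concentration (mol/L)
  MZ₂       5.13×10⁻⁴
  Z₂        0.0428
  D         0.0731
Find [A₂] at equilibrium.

[A₂] = 0.00237 mol/L

At equilibrium, K = [A₂]·[D]³·[Z₂] / [MZ₂]³ = 294.
([A₂])·(0.0731)³·(0.0428) / (5.13×10⁻⁴)³ = 294
[A₂] = 0.00237 mol/L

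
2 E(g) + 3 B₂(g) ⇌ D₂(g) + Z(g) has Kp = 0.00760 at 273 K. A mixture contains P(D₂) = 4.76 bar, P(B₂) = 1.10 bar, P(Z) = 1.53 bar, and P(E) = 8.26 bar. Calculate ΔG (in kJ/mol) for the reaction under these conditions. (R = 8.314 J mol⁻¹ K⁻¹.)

ΔG = 5.35 kJ/mol

Qp = P(D₂)·P(Z) / (P(E)²·P(B₂)³) = (4.76)·(1.53) / ((8.26)²·(1.10)³) = 0.0802
ΔG = RT ln(Qp/Kp) = (8.314 J mol⁻¹ K⁻¹)(273 K) × ln(0.0802/0.00760)
   = (2.270 kJ/mol)(2.356) = 5.35 kJ/mol
ΔG > 0, so the forward reaction is non-spontaneous (proceeds in reverse).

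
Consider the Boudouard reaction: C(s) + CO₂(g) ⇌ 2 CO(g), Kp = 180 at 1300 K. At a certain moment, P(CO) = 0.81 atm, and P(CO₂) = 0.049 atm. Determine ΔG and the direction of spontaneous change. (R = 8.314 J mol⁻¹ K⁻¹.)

(C is a pure solid — omitted from Qp.)
Qp = P(CO)² / P(CO₂) = (0.81)² / (0.049) = 13.4
ΔG = RT ln(Qp/Kp) = (8.314 J mol⁻¹ K⁻¹)(1300 K) × ln(13.4/180)
   = (10.81 kJ/mol)(-2.598) = -28.1 kJ/mol
ΔG < 0, so the forward reaction is spontaneous (proceeds forward).

ΔG = -28.1 kJ/mol; the forward reaction is spontaneous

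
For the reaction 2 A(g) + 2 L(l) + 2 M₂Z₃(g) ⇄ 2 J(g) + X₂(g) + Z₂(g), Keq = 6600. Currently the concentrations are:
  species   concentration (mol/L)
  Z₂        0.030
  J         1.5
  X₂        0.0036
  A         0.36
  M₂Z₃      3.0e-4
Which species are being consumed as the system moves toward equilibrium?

(L is a pure liquid — omitted from Q.)
Q = [J]²·[X₂]·[Z₂] / ([A]²·[M₂Z₃]²) = (1.5)²·(0.0036)·(0.030) / ((0.36)²·(3.0e-4)²) = 21000
Q = 21000 > Keq = 6600: net reverse reaction.

J, X₂, Z₂ (products)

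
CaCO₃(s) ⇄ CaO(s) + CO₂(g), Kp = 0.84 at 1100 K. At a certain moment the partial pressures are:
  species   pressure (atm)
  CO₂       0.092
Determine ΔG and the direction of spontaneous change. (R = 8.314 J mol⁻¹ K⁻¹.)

ΔG = -20.2 kJ/mol; the forward reaction is spontaneous

(CaCO₃, CaO are pure solids — omitted from Qp.)
Qp = P(CO₂) = 0.0920
ΔG = RT ln(Qp/Kp) = (8.314 J mol⁻¹ K⁻¹)(1100 K) × ln(0.0920/0.84)
   = (9.145 kJ/mol)(-2.212) = -20.2 kJ/mol
ΔG < 0, so the forward reaction is spontaneous (proceeds forward).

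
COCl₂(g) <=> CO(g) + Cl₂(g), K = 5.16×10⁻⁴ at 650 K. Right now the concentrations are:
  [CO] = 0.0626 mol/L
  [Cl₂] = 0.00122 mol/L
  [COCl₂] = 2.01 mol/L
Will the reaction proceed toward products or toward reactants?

forward (toward products)

Q = [CO]·[Cl₂] / [COCl₂] = (0.0626)·(0.00122) / (2.01) = 3.80×10⁻⁵
Q = 3.80×10⁻⁵ < K = 5.16×10⁻⁴, so the forward reaction proceeds.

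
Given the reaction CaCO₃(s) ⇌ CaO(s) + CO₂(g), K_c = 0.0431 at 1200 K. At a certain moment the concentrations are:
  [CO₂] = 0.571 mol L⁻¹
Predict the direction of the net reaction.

(CaCO₃, CaO are pure solids — omitted from Q_c.)
Q_c = [CO₂] = 0.571
Q_c = 0.571 > K_c = 0.0431, so the reverse reaction proceeds.

in the reverse direction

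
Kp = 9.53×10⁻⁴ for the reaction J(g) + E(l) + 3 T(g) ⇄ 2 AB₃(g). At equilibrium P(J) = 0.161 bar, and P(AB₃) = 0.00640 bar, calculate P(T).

(E is a pure liquid — omitted from Kp.)
At equilibrium, Kp = P(AB₃)² / (P(J)·P(T)³) = 9.53×10⁻⁴.
(0.00640)² / ((0.161)·(P(T))³) = 9.53×10⁻⁴
P(T)³ = 0.267 ⇒ P(T) = 0.644 bar

P(T) = 0.644 bar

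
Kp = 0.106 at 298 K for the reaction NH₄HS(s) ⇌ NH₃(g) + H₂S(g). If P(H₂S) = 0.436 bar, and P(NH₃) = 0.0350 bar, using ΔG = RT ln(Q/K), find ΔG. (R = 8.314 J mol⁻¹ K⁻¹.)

(NH₄HS is a pure solid — omitted from Qp.)
Qp = P(NH₃)·P(H₂S) = (0.0350)·(0.436) = 0.0153
ΔG = RT ln(Qp/Kp) = (8.314 J mol⁻¹ K⁻¹)(298 K) × ln(0.0153/0.106)
   = (2.478 kJ/mol)(-1.936) = -4.80 kJ/mol
ΔG < 0, so the forward reaction is spontaneous (proceeds forward).

ΔG = -4.80 kJ/mol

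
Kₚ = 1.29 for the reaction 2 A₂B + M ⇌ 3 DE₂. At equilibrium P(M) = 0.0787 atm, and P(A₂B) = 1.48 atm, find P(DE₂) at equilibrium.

P(DE₂) = 0.606 atm

At equilibrium, Kₚ = P(DE₂)³ / (P(A₂B)²·P(M)) = 1.29.
(P(DE₂))³ / ((1.48)²·(0.0787)) = 1.29
P(DE₂)³ = 0.222 ⇒ P(DE₂) = 0.606 atm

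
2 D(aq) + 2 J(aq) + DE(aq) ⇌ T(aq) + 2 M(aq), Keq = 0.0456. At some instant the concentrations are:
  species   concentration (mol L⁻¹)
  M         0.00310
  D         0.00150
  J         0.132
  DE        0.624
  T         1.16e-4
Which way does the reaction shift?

no net change (already at equilibrium)

Q = [T]·[M]² / ([D]²·[J]²·[DE]) = (1.16e-4)·(0.00310)² / ((0.00150)²·(0.132)²·(0.624)) = 0.0456
Q = 0.0456 = Keq, so the system is already at equilibrium.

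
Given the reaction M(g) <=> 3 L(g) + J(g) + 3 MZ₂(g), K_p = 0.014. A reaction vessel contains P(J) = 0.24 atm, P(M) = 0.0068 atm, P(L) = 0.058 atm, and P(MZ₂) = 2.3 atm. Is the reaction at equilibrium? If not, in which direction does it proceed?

Q_p = P(L)³·P(J)·P(MZ₂)³ / P(M) = (0.058)³·(0.24)·(2.3)³ / (0.0068) = 0.084
Q_p = 0.084 > K_p = 0.014, so the reverse reaction proceeds.

to the left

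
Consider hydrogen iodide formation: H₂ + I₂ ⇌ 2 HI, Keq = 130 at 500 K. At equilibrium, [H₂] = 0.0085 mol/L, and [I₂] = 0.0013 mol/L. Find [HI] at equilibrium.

At equilibrium, Keq = [HI]² / ([H₂]·[I₂]) = 130.
([HI])² / ((0.0085)·(0.0013)) = 130
[HI]² = 0.00144 ⇒ [HI] = 0.038 mol/L

[HI] = 0.038 mol/L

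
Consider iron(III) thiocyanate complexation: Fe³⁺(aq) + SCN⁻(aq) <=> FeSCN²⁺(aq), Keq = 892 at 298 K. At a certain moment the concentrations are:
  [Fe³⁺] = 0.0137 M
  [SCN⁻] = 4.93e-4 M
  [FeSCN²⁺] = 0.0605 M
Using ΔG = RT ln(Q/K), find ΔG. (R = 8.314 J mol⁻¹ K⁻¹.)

ΔG = 5.72 kJ/mol

Q = [FeSCN²⁺] / ([Fe³⁺]·[SCN⁻]) = (0.0605) / ((0.0137)·(4.93e-4)) = 8960
ΔG = RT ln(Q/Keq) = (8.314 J mol⁻¹ K⁻¹)(298 K) × ln(8960/892)
   = (2.478 kJ/mol)(2.307) = 5.72 kJ/mol
ΔG > 0, so the forward reaction is non-spontaneous (proceeds in reverse).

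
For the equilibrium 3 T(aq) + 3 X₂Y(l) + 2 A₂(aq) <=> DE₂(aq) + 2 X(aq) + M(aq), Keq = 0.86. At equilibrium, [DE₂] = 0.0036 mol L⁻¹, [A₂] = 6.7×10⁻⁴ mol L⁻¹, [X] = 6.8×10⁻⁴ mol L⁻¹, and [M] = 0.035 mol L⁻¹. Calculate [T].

[T] = 0.053 mol L⁻¹

(X₂Y is a pure liquid — omitted from Keq.)
At equilibrium, Keq = [DE₂]·[X]²·[M] / ([T]³·[A₂]²) = 0.86.
(0.0036)·(6.8×10⁻⁴)²·(0.035) / (([T])³·(6.7×10⁻⁴)²) = 0.86
[T]³ = 1.51×10⁻⁴ ⇒ [T] = 0.053 mol L⁻¹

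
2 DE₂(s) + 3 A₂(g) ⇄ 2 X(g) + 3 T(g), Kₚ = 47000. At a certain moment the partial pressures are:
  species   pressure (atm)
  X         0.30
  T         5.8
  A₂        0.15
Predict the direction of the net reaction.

in the forward direction

(DE₂ is a pure solid — omitted from Qₚ.)
Qₚ = P(X)²·P(T)³ / P(A₂)³ = (0.30)²·(5.8)³ / (0.15)³ = 5200
Qₚ = 5200 < Kₚ = 47000, so the forward reaction proceeds.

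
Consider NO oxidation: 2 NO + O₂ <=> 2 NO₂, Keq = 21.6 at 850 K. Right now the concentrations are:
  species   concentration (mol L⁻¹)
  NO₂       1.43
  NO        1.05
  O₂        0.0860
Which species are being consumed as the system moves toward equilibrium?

Q = [NO₂]² / ([NO]²·[O₂]) = (1.43)² / ((1.05)²·(0.0860)) = 21.6
Q = 21.6 = Keq; the system is at equilibrium.

none (at equilibrium)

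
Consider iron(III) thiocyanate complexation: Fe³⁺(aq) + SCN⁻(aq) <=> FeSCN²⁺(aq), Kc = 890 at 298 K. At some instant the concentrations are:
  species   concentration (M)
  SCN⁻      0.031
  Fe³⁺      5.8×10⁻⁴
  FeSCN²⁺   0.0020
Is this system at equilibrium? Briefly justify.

no; Q < K, reaction proceeds forward

Qc = [FeSCN²⁺] / ([Fe³⁺]·[SCN⁻]) = (0.0020) / ((5.8×10⁻⁴)·(0.031)) = 110
Qc = 110 < Kc = 890: net forward reaction.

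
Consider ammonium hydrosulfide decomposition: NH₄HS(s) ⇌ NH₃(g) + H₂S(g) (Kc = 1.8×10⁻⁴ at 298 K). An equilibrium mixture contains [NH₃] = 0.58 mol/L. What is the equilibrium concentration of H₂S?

[H₂S] = 3.1×10⁻⁴ mol/L

(NH₄HS is a pure solid — omitted from Kc.)
At equilibrium, Kc = [NH₃]·[H₂S] = 1.8×10⁻⁴.
(0.58)·([H₂S]) = 1.8×10⁻⁴
[H₂S] = 3.10×10⁻⁴ = 3.1×10⁻⁴ mol/L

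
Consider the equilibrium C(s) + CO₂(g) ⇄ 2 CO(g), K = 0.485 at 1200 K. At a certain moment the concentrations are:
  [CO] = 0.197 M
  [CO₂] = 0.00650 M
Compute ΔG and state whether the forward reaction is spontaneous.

ΔG = 25.0 kJ/mol; the forward reaction is non-spontaneous

(C is a pure solid — omitted from Q.)
Q = [CO]² / [CO₂] = (0.197)² / (0.00650) = 5.97
ΔG = RT ln(Q/K) = (8.314 J mol⁻¹ K⁻¹)(1200 K) × ln(5.97/0.485)
   = (9.977 kJ/mol)(2.510) = 25.0 kJ/mol
ΔG > 0, so the forward reaction is non-spontaneous (proceeds in reverse).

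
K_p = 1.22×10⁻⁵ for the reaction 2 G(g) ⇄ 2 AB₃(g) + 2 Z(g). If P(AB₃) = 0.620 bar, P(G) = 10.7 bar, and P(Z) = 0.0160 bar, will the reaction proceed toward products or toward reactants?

Q_p = P(AB₃)²·P(Z)² / P(G)² = (0.620)²·(0.0160)² / (10.7)² = 8.60×10⁻⁷
Q_p = 8.60×10⁻⁷ < K_p = 1.22×10⁻⁵, so the forward reaction proceeds.

toward products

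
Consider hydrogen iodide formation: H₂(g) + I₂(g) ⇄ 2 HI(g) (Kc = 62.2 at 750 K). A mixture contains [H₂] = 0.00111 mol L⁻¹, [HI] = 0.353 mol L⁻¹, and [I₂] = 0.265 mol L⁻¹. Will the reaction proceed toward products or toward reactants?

in the reverse direction

Qc = [HI]² / ([H₂]·[I₂]) = (0.353)² / ((0.00111)·(0.265)) = 424
Qc = 424 > Kc = 62.2, so the reverse reaction proceeds.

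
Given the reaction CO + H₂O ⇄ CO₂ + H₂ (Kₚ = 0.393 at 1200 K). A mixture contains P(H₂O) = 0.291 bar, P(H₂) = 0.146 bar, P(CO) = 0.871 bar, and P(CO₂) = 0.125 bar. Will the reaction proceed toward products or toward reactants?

to the right

Qₚ = P(CO₂)·P(H₂) / (P(CO)·P(H₂O)) = (0.125)·(0.146) / ((0.871)·(0.291)) = 0.0720
Qₚ = 0.0720 < Kₚ = 0.393, so the forward reaction proceeds.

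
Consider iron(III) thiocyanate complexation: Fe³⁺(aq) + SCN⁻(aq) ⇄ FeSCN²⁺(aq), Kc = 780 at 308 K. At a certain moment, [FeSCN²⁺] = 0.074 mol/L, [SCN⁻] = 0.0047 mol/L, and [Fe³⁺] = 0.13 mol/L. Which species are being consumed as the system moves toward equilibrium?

Qc = [FeSCN²⁺] / ([Fe³⁺]·[SCN⁻]) = (0.074) / ((0.13)·(0.0047)) = 120
Qc = 120 < Kc = 780: net forward reaction.

Fe³⁺, SCN⁻ (reactants)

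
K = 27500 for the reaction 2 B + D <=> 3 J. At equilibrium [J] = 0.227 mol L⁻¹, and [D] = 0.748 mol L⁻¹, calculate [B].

[B] = 7.54×10⁻⁴ mol L⁻¹

At equilibrium, K = [J]³ / ([B]²·[D]) = 27500.
(0.227)³ / (([B])²·(0.748)) = 27500
[B]² = 5.69×10⁻⁷ ⇒ [B] = 7.54×10⁻⁴ mol L⁻¹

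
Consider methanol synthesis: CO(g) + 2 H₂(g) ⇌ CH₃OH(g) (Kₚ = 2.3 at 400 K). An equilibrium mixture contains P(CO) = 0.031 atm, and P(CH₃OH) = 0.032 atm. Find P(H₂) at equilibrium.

P(H₂) = 0.67 atm

At equilibrium, Kₚ = P(CH₃OH) / (P(CO)·P(H₂)²) = 2.3.
(0.032) / ((0.031)·(P(H₂))²) = 2.3
P(H₂)² = 0.449 ⇒ P(H₂) = 0.67 atm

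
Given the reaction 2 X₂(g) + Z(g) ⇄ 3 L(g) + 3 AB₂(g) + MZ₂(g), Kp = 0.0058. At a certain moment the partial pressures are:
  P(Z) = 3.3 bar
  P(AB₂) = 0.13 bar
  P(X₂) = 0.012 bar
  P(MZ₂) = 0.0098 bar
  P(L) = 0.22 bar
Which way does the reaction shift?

in the forward direction

Qp = P(L)³·P(AB₂)³·P(MZ₂) / (P(X₂)²·P(Z)) = (0.22)³·(0.13)³·(0.0098) / ((0.012)²·(3.3)) = 4.8×10⁻⁴
Qp = 4.8×10⁻⁴ < Kp = 0.0058, so the forward reaction proceeds.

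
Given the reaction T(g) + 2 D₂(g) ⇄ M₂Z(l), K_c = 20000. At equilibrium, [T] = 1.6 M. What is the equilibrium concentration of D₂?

[D₂] = 0.0056 M

(M₂Z is a pure liquid — omitted from K_c.)
At equilibrium, K_c = 1 / ([T]·[D₂]²) = 20000.
1 / ((1.6)·([D₂])²) = 20000
[D₂]² = 3.12e-5 ⇒ [D₂] = 0.0056 M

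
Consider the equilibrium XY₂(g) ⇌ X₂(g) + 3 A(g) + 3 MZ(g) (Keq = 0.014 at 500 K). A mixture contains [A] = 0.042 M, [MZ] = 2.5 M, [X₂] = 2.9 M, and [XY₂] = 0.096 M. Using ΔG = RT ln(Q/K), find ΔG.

ΔG = 3.81 kJ/mol

Q = [X₂]·[A]³·[MZ]³ / [XY₂] = (2.9)·(0.042)³·(2.5)³ / (0.096) = 0.0350
ΔG = RT ln(Q/Keq) = (8.314 J mol⁻¹ K⁻¹)(500 K) × ln(0.0350/0.014)
   = (4.157 kJ/mol)(0.9163) = 3.81 kJ/mol
ΔG > 0, so the forward reaction is non-spontaneous (proceeds in reverse).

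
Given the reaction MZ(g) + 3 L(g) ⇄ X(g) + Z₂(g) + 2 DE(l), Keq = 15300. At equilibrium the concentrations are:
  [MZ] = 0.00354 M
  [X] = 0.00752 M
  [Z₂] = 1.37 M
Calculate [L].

[L] = 0.0575 M

(DE is a pure liquid — omitted from Keq.)
At equilibrium, Keq = [X]·[Z₂] / ([MZ]·[L]³) = 15300.
(0.00752)·(1.37) / ((0.00354)·([L])³) = 15300
[L]³ = 1.90e-4 ⇒ [L] = 0.0575 M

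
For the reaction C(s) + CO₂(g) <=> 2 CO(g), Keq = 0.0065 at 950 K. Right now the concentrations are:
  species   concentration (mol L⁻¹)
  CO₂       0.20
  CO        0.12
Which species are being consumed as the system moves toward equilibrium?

CO (products)

(C is a pure solid — omitted from Q.)
Q = [CO]² / [CO₂] = (0.12)² / (0.20) = 0.072
Q = 0.072 > Keq = 0.0065: net reverse reaction.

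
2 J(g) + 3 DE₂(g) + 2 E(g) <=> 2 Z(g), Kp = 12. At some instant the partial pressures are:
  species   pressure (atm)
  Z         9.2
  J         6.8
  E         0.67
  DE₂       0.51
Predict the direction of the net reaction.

Qp = P(Z)² / (P(J)²·P(DE₂)³·P(E)²) = (9.2)² / ((6.8)²·(0.51)³·(0.67)²) = 31
Qp = 31 > Kp = 12, so the reverse reaction proceeds.

to the left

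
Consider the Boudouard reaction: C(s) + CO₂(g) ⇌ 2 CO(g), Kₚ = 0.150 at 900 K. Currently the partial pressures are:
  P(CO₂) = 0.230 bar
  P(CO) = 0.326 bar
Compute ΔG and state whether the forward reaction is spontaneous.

ΔG = 8.42 kJ/mol; the forward reaction is non-spontaneous

(C is a pure solid — omitted from Qₚ.)
Qₚ = P(CO)² / P(CO₂) = (0.326)² / (0.230) = 0.462
ΔG = RT ln(Qₚ/Kₚ) = (8.314 J mol⁻¹ K⁻¹)(900 K) × ln(0.462/0.150)
   = (7.483 kJ/mol)(1.125) = 8.42 kJ/mol
ΔG > 0, so the forward reaction is non-spontaneous (proceeds in reverse).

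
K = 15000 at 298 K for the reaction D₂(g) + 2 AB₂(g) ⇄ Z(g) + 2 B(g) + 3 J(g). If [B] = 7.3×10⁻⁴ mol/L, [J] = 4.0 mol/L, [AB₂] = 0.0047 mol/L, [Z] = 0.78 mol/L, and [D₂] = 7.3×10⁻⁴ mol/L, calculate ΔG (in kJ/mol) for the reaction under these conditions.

ΔG = -5.47 kJ/mol

Q = [Z]·[B]²·[J]³ / ([D₂]·[AB₂]²) = (0.78)·(7.3×10⁻⁴)²·(4.0)³ / ((7.3×10⁻⁴)·(0.0047)²) = 1650
ΔG = RT ln(Q/K) = (8.314 J mol⁻¹ K⁻¹)(298 K) × ln(1650/15000)
   = (2.478 kJ/mol)(-2.207) = -5.47 kJ/mol
ΔG < 0, so the forward reaction is spontaneous (proceeds forward).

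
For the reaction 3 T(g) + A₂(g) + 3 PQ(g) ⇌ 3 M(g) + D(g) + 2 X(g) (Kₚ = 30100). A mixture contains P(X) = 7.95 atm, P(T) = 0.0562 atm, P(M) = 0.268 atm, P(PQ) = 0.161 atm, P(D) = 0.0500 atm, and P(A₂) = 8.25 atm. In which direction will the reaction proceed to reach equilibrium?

forward (toward products)

Qₚ = P(M)³·P(D)·P(X)² / (P(T)³·P(A₂)·P(PQ)³) = (0.268)³·(0.0500)·(7.95)² / ((0.0562)³·(8.25)·(0.161)³) = 9950
Qₚ = 9950 < Kₚ = 30100, so the forward reaction proceeds.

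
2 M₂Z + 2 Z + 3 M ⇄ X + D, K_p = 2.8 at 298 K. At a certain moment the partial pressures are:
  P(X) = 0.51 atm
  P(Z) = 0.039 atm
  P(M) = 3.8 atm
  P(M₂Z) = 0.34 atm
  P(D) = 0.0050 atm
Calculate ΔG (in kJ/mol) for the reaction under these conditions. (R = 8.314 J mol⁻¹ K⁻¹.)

ΔG = -5.85 kJ/mol

Q_p = P(X)·P(D) / (P(M₂Z)²·P(Z)²·P(M)³) = (0.51)·(0.0050) / ((0.34)²·(0.039)²·(3.8)³) = 0.264
ΔG = RT ln(Q_p/K_p) = (8.314 J mol⁻¹ K⁻¹)(298 K) × ln(0.264/2.8)
   = (2.478 kJ/mol)(-2.361) = -5.85 kJ/mol
ΔG < 0, so the forward reaction is spontaneous (proceeds forward).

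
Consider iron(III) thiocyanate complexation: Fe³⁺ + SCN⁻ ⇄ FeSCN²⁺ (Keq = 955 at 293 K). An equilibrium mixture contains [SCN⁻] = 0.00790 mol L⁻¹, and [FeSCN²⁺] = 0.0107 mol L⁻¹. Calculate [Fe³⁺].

At equilibrium, Keq = [FeSCN²⁺] / ([Fe³⁺]·[SCN⁻]) = 955.
(0.0107) / (([Fe³⁺])·(0.00790)) = 955
[Fe³⁺] = 0.00142 mol L⁻¹

[Fe³⁺] = 0.00142 mol L⁻¹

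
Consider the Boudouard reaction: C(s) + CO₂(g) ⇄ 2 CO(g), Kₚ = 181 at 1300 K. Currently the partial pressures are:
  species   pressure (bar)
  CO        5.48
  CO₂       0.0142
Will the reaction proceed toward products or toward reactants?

toward reactants

(C is a pure solid — omitted from Qₚ.)
Qₚ = P(CO)² / P(CO₂) = (5.48)² / (0.0142) = 2110
Qₚ = 2110 > Kₚ = 181, so the reverse reaction proceeds.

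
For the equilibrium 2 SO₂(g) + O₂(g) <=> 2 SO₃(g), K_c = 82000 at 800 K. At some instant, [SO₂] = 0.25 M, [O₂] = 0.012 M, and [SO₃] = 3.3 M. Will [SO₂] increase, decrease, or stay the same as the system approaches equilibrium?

decrease

Q_c = [SO₃]² / ([SO₂]²·[O₂]) = (3.3)² / ((0.25)²·(0.012)) = 15000
Q_c = 15000 < K_c = 82000: net forward reaction.
SO₂ is a reactant, so it decreases.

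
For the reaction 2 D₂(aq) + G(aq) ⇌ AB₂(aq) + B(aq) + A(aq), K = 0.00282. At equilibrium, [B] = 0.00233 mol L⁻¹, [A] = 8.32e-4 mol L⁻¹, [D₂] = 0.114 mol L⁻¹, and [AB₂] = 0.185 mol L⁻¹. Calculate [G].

[G] = 0.00979 mol L⁻¹

At equilibrium, K = [AB₂]·[B]·[A] / ([D₂]²·[G]) = 0.00282.
(0.185)·(0.00233)·(8.32e-4) / ((0.114)²·([G])) = 0.00282
[G] = 0.00979 mol L⁻¹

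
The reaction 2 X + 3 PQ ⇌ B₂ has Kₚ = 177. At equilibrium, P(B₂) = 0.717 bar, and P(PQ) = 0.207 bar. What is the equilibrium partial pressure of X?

P(X) = 0.676 bar

At equilibrium, Kₚ = P(B₂) / (P(X)²·P(PQ)³) = 177.
(0.717) / ((P(X))²·(0.207)³) = 177
P(X)² = 0.457 ⇒ P(X) = 0.676 bar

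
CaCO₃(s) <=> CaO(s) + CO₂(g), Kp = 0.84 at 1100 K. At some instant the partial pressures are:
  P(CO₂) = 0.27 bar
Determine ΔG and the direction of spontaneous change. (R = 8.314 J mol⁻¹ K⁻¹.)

(CaCO₃, CaO are pure solids — omitted from Qp.)
Qp = P(CO₂) = 0.270
ΔG = RT ln(Qp/Kp) = (8.314 J mol⁻¹ K⁻¹)(1100 K) × ln(0.270/0.84)
   = (9.145 kJ/mol)(-1.135) = -10.4 kJ/mol
ΔG < 0, so the forward reaction is spontaneous (proceeds forward).

ΔG = -10.4 kJ/mol; the forward reaction is spontaneous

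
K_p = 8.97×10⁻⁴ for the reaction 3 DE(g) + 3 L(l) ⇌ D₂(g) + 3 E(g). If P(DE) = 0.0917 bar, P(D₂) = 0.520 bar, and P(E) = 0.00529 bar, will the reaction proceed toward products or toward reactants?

in the forward direction

(L is a pure liquid — omitted from Q_p.)
Q_p = P(D₂)·P(E)³ / P(DE)³ = (0.520)·(0.00529)³ / (0.0917)³ = 9.98×10⁻⁵
Q_p = 9.98×10⁻⁵ < K_p = 8.97×10⁻⁴, so the forward reaction proceeds.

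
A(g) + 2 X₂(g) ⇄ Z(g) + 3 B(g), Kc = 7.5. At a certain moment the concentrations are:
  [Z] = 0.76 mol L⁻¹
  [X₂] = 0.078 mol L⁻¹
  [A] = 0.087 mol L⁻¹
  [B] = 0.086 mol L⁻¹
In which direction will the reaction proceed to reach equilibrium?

in the forward direction

Qc = [Z]·[B]³ / ([A]·[X₂]²) = (0.76)·(0.086)³ / ((0.087)·(0.078)²) = 0.91
Qc = 0.91 < Kc = 7.5, so the forward reaction proceeds.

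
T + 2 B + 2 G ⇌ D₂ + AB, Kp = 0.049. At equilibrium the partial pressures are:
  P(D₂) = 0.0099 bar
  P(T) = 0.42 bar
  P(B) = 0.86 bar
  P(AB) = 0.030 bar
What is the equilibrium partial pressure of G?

At equilibrium, Kp = P(D₂)·P(AB) / (P(T)·P(B)²·P(G)²) = 0.049.
(0.0099)·(0.030) / ((0.42)·(0.86)²·(P(G))²) = 0.049
P(G)² = 0.0195 ⇒ P(G) = 0.14 bar

P(G) = 0.14 bar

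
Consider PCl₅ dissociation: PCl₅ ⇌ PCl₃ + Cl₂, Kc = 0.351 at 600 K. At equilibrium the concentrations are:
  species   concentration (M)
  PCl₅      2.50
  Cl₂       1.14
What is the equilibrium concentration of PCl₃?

[PCl₃] = 0.770 M

At equilibrium, Kc = [PCl₃]·[Cl₂] / [PCl₅] = 0.351.
([PCl₃])·(1.14) / (2.50) = 0.351
[PCl₃] = 0.770 M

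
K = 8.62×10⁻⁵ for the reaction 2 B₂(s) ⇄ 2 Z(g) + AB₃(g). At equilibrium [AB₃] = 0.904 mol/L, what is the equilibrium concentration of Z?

[Z] = 0.00976 mol/L

(B₂ is a pure solid — omitted from K.)
At equilibrium, K = [Z]²·[AB₃] = 8.62×10⁻⁵.
([Z])²·(0.904) = 8.62×10⁻⁵
[Z]² = 9.54×10⁻⁵ ⇒ [Z] = 0.00976 mol/L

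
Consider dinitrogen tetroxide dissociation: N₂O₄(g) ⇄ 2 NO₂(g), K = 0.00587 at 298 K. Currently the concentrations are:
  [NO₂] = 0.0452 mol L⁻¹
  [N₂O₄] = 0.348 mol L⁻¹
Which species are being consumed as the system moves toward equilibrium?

none (at equilibrium)

Q = [NO₂]² / [N₂O₄] = (0.0452)² / (0.348) = 0.00587
Q = 0.00587 = K; the system is at equilibrium.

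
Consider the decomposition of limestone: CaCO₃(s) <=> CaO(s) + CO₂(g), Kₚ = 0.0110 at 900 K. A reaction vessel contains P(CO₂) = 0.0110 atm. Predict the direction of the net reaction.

neither direction; the system is at equilibrium

(CaCO₃, CaO are pure solids — omitted from Qₚ.)
Qₚ = P(CO₂) = 0.0110
Qₚ = 0.0110 = Kₚ, so the system is already at equilibrium.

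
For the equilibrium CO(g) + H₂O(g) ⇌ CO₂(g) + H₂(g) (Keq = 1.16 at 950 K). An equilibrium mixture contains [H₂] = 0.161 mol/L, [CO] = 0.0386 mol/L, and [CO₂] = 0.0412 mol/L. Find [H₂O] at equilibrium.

At equilibrium, Keq = [CO₂]·[H₂] / ([CO]·[H₂O]) = 1.16.
(0.0412)·(0.161) / ((0.0386)·([H₂O])) = 1.16
[H₂O] = 0.148 mol/L

[H₂O] = 0.148 mol/L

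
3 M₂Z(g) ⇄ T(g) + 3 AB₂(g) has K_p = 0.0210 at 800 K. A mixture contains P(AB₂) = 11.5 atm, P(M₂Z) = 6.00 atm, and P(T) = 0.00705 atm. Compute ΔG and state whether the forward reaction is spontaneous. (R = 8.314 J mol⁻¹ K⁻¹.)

ΔG = 5.72 kJ/mol; the forward reaction is non-spontaneous

Q_p = P(T)·P(AB₂)³ / P(M₂Z)³ = (0.00705)·(11.5)³ / (6.00)³ = 0.0496
ΔG = RT ln(Q_p/K_p) = (8.314 J mol⁻¹ K⁻¹)(800 K) × ln(0.0496/0.0210)
   = (6.651 kJ/mol)(0.8595) = 5.72 kJ/mol
ΔG > 0, so the forward reaction is non-spontaneous (proceeds in reverse).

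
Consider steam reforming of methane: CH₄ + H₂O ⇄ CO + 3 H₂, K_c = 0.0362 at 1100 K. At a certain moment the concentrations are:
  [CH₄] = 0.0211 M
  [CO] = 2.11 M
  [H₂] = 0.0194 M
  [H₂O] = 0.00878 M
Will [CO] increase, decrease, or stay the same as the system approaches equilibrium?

decrease

Q_c = [CO]·[H₂]³ / ([CH₄]·[H₂O]) = (2.11)·(0.0194)³ / ((0.0211)·(0.00878)) = 0.0832
Q_c = 0.0832 > K_c = 0.0362: net reverse reaction.
CO is a product, so it decreases.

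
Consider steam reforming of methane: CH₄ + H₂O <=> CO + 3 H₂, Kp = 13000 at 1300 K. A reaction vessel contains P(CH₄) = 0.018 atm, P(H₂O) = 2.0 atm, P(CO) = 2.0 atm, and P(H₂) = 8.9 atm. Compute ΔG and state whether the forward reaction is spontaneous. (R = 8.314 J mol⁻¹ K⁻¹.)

Qp = P(CO)·P(H₂)³ / (P(CH₄)·P(H₂O)) = (2.0)·(8.9)³ / ((0.018)·(2.0)) = 39200
ΔG = RT ln(Qp/Kp) = (8.314 J mol⁻¹ K⁻¹)(1300 K) × ln(39200/13000)
   = (10.81 kJ/mol)(1.104) = 11.9 kJ/mol
ΔG > 0, so the forward reaction is non-spontaneous (proceeds in reverse).

ΔG = 11.9 kJ/mol; the forward reaction is non-spontaneous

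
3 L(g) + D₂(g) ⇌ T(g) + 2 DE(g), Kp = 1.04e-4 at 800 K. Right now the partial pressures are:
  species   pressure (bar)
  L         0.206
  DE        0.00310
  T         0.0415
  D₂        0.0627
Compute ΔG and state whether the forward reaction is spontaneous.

ΔG = 12.9 kJ/mol; the forward reaction is non-spontaneous

Qp = P(T)·P(DE)² / (P(L)³·P(D₂)) = (0.0415)·(0.00310)² / ((0.206)³·(0.0627)) = 7.28e-4
ΔG = RT ln(Qp/Kp) = (8.314 J mol⁻¹ K⁻¹)(800 K) × ln(7.28e-4/1.04e-4)
   = (6.651 kJ/mol)(1.946) = 12.9 kJ/mol
ΔG > 0, so the forward reaction is non-spontaneous (proceeds in reverse).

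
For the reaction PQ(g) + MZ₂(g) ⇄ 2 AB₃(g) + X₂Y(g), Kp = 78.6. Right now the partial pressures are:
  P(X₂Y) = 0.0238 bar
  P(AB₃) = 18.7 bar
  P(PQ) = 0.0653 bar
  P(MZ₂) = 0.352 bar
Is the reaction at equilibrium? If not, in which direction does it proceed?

toward reactants

Qp = P(AB₃)²·P(X₂Y) / (P(PQ)·P(MZ₂)) = (18.7)²·(0.0238) / ((0.0653)·(0.352)) = 362
Qp = 362 > Kp = 78.6, so the reverse reaction proceeds.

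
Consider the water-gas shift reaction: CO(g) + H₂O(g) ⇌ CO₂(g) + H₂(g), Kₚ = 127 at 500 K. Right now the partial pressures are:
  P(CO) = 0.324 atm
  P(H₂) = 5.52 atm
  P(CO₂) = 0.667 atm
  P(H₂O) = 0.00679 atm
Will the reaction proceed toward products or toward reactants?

reverse (toward reactants)

Qₚ = P(CO₂)·P(H₂) / (P(CO)·P(H₂O)) = (0.667)·(5.52) / ((0.324)·(0.00679)) = 1670
Qₚ = 1670 > Kₚ = 127, so the reverse reaction proceeds.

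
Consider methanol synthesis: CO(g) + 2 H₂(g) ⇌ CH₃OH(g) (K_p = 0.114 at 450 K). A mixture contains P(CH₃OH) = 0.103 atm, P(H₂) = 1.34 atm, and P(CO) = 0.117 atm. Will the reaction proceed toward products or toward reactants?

Q_p = P(CH₃OH) / (P(CO)·P(H₂)²) = (0.103) / ((0.117)·(1.34)²) = 0.490
Q_p = 0.490 > K_p = 0.114, so the reverse reaction proceeds.

toward reactants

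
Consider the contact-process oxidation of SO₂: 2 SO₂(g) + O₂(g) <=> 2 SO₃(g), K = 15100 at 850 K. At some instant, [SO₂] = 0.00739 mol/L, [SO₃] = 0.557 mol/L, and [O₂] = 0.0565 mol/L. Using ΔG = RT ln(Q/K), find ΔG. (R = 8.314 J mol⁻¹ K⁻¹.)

ΔG = 13.4 kJ/mol

Q = [SO₃]² / ([SO₂]²·[O₂]) = (0.557)² / ((0.00739)²·(0.0565)) = 1.01×10⁵
ΔG = RT ln(Q/K) = (8.314 J mol⁻¹ K⁻¹)(850 K) × ln(1.01×10⁵/15100)
   = (7.067 kJ/mol)(1.900) = 13.4 kJ/mol
ΔG > 0, so the forward reaction is non-spontaneous (proceeds in reverse).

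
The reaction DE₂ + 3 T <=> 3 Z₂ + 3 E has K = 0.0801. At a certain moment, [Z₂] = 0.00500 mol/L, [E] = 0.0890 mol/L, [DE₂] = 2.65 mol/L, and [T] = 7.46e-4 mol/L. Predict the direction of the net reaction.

at equilibrium

Q = [Z₂]³·[E]³ / ([DE₂]·[T]³) = (0.00500)³·(0.0890)³ / ((2.65)·(7.46e-4)³) = 0.0801
Q = 0.0801 = K, so the system is already at equilibrium.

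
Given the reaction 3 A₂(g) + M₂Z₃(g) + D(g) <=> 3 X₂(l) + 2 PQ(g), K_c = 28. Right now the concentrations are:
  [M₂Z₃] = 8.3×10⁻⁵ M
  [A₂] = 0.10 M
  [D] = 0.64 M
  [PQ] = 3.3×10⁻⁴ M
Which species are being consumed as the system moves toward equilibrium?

(X₂ is a pure liquid — omitted from Q_c.)
Q_c = [PQ]² / ([A₂]³·[M₂Z₃]·[D]) = (3.3×10⁻⁴)² / ((0.10)³·(8.3×10⁻⁵)·(0.64)) = 2.1
Q_c = 2.1 < K_c = 28: net forward reaction.

A₂, M₂Z₃, D (reactants)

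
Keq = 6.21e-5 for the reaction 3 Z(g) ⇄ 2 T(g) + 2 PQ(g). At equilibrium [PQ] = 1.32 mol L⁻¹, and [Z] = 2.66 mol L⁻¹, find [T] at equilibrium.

[T] = 0.0259 mol L⁻¹

At equilibrium, Keq = [T]²·[PQ]² / [Z]³ = 6.21e-5.
([T])²·(1.32)² / (2.66)³ = 6.21e-5
[T]² = 6.71e-4 ⇒ [T] = 0.0259 mol L⁻¹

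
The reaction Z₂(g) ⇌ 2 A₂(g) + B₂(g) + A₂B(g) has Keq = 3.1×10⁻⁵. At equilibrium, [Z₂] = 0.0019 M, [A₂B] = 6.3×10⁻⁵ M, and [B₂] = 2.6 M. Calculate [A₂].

At equilibrium, Keq = [A₂]²·[B₂]·[A₂B] / [Z₂] = 3.1×10⁻⁵.
([A₂])²·(2.6)·(6.3×10⁻⁵) / (0.0019) = 3.1×10⁻⁵
[A₂]² = 3.60×10⁻⁴ ⇒ [A₂] = 0.019 M

[A₂] = 0.019 M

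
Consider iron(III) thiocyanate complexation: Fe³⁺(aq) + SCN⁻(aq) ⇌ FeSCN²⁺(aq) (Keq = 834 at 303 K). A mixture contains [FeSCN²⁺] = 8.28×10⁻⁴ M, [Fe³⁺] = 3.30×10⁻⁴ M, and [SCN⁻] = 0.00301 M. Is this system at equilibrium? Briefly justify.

yes, at equilibrium

Q = [FeSCN²⁺] / ([Fe³⁺]·[SCN⁻]) = (8.28×10⁻⁴) / ((3.30×10⁻⁴)·(0.00301)) = 834
Q = 834 = Keq; the system is at equilibrium.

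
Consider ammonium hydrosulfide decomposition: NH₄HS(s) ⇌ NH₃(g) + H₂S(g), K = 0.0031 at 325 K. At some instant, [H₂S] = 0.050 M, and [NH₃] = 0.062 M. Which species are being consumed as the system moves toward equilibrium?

(NH₄HS is a pure solid — omitted from Q.)
Q = [NH₃]·[H₂S] = (0.062)·(0.050) = 0.0031
Q = 0.0031 = K; the system is at equilibrium.

none (at equilibrium)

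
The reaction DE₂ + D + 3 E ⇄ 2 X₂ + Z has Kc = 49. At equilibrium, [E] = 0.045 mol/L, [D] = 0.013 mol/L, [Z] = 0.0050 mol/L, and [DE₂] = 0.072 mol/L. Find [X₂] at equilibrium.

[X₂] = 0.029 mol/L

At equilibrium, Kc = [X₂]²·[Z] / ([DE₂]·[D]·[E]³) = 49.
([X₂])²·(0.0050) / ((0.072)·(0.013)·(0.045)³) = 49
[X₂]² = 8.36e-4 ⇒ [X₂] = 0.029 mol/L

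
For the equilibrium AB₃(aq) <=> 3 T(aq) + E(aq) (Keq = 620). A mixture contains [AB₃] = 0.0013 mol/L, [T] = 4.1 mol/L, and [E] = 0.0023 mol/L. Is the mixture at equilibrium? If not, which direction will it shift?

Q = [T]³·[E] / [AB₃] = (4.1)³·(0.0023) / (0.0013) = 120
Q = 120 < Keq = 620: net forward reaction.

no; Q < K, reaction proceeds forward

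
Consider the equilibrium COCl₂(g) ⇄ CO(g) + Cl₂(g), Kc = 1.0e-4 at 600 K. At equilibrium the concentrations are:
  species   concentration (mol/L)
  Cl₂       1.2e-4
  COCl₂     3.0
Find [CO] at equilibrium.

At equilibrium, Kc = [CO]·[Cl₂] / [COCl₂] = 1.0e-4.
([CO])·(1.2e-4) / (3.0) = 1.0e-4
[CO] = 2.50 = 2.5 mol/L

[CO] = 2.5 mol/L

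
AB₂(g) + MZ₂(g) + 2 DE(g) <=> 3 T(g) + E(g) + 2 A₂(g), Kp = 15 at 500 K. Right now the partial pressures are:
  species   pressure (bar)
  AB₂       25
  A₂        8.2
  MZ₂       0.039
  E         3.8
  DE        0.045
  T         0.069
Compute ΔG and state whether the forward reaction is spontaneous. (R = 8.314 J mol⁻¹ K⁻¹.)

Qp = P(T)³·P(E)·P(A₂)² / (P(AB₂)·P(MZ₂)·P(DE)²) = (0.069)³·(3.8)·(8.2)² / ((25)·(0.039)·(0.045)²) = 42.5
ΔG = RT ln(Qp/Kp) = (8.314 J mol⁻¹ K⁻¹)(500 K) × ln(42.5/15)
   = (4.157 kJ/mol)(1.041) = 4.33 kJ/mol
ΔG > 0, so the forward reaction is non-spontaneous (proceeds in reverse).

ΔG = 4.33 kJ/mol; the forward reaction is non-spontaneous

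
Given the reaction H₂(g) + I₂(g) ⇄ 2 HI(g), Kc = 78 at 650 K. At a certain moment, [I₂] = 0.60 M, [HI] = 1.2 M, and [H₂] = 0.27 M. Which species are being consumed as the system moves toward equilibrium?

Qc = [HI]² / ([H₂]·[I₂]) = (1.2)² / ((0.27)·(0.60)) = 8.9
Qc = 8.9 < Kc = 78: net forward reaction.

H₂, I₂ (reactants)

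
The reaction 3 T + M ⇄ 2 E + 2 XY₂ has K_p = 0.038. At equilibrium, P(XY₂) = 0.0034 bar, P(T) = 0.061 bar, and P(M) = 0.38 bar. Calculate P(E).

P(E) = 0.53 bar

At equilibrium, K_p = P(E)²·P(XY₂)² / (P(T)³·P(M)) = 0.038.
(P(E))²·(0.0034)² / ((0.061)³·(0.38)) = 0.038
P(E)² = 0.284 ⇒ P(E) = 0.53 bar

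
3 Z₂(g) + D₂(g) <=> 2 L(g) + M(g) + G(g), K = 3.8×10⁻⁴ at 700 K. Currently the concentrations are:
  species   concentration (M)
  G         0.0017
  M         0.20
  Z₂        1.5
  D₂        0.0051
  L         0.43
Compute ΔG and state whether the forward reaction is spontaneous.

ΔG = 13.2 kJ/mol; the forward reaction is non-spontaneous

Q = [L]²·[M]·[G] / ([Z₂]³·[D₂]) = (0.43)²·(0.20)·(0.0017) / ((1.5)³·(0.0051)) = 0.00365
ΔG = RT ln(Q/K) = (8.314 J mol⁻¹ K⁻¹)(700 K) × ln(0.00365/3.8×10⁻⁴)
   = (5.820 kJ/mol)(2.262) = 13.2 kJ/mol
ΔG > 0, so the forward reaction is non-spontaneous (proceeds in reverse).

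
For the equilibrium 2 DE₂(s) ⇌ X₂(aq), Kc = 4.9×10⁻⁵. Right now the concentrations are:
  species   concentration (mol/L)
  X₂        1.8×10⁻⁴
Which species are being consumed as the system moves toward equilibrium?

(DE₂ is a pure solid — omitted from Qc.)
Qc = [X₂] = 1.8×10⁻⁴
Qc = 1.8×10⁻⁴ > Kc = 4.9×10⁻⁵: net reverse reaction.

X₂ (products)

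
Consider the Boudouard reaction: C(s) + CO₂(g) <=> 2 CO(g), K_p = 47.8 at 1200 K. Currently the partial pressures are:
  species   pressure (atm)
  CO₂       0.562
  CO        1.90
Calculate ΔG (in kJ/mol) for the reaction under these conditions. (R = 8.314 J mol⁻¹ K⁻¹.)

ΔG = -20.0 kJ/mol

(C is a pure solid — omitted from Q_p.)
Q_p = P(CO)² / P(CO₂) = (1.90)² / (0.562) = 6.42
ΔG = RT ln(Q_p/K_p) = (8.314 J mol⁻¹ K⁻¹)(1200 K) × ln(6.42/47.8)
   = (9.977 kJ/mol)(-2.008) = -20.0 kJ/mol
ΔG < 0, so the forward reaction is spontaneous (proceeds forward).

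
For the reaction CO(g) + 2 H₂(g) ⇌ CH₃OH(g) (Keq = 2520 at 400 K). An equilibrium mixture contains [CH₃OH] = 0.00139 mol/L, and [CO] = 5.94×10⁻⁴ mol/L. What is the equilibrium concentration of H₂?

[H₂] = 0.0305 mol/L

At equilibrium, Keq = [CH₃OH] / ([CO]·[H₂]²) = 2520.
(0.00139) / ((5.94×10⁻⁴)·([H₂])²) = 2520
[H₂]² = 9.29×10⁻⁴ ⇒ [H₂] = 0.0305 mol/L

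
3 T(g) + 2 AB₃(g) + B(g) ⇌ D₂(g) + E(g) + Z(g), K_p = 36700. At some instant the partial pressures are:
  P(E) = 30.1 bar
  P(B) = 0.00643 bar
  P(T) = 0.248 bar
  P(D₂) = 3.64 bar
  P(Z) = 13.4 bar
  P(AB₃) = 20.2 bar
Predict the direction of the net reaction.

no net change (already at equilibrium)

Q_p = P(D₂)·P(E)·P(Z) / (P(T)³·P(AB₃)²·P(B)) = (3.64)·(30.1)·(13.4) / ((0.248)³·(20.2)²·(0.00643)) = 36700
Q_p = 36700 = K_p, so the system is already at equilibrium.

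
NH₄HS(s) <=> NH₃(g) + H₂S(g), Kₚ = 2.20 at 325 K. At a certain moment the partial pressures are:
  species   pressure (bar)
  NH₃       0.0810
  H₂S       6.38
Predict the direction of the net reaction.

(NH₄HS is a pure solid — omitted from Qₚ.)
Qₚ = P(NH₃)·P(H₂S) = (0.0810)·(6.38) = 0.517
Qₚ = 0.517 < Kₚ = 2.20, so the forward reaction proceeds.

forward (toward products)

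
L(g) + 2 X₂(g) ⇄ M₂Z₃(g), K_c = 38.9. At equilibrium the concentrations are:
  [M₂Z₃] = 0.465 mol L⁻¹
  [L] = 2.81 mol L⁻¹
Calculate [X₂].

[X₂] = 0.0652 mol L⁻¹

At equilibrium, K_c = [M₂Z₃] / ([L]·[X₂]²) = 38.9.
(0.465) / ((2.81)·([X₂])²) = 38.9
[X₂]² = 0.00425 ⇒ [X₂] = 0.0652 mol L⁻¹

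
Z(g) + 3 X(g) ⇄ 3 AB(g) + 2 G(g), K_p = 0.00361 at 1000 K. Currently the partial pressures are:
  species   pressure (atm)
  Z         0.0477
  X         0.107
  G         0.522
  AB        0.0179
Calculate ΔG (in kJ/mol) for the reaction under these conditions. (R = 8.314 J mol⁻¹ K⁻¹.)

Q_p = P(AB)³·P(G)² / (P(Z)·P(X)³) = (0.0179)³·(0.522)² / ((0.0477)·(0.107)³) = 0.0267
ΔG = RT ln(Q_p/K_p) = (8.314 J mol⁻¹ K⁻¹)(1000 K) × ln(0.0267/0.00361)
   = (8.314 kJ/mol)(2.001) = 16.6 kJ/mol
ΔG > 0, so the forward reaction is non-spontaneous (proceeds in reverse).

ΔG = 16.6 kJ/mol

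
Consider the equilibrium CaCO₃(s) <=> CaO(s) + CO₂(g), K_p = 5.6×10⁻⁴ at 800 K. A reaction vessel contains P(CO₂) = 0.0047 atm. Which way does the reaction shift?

reverse (toward reactants)

(CaCO₃, CaO are pure solids — omitted from Q_p.)
Q_p = P(CO₂) = 0.0047
Q_p = 0.0047 > K_p = 5.6×10⁻⁴, so the reverse reaction proceeds.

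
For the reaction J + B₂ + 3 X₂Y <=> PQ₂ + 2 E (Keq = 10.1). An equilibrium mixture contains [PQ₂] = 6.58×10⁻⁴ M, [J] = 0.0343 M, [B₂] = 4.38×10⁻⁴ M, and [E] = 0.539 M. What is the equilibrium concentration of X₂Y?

At equilibrium, Keq = [PQ₂]·[E]² / ([J]·[B₂]·[X₂Y]³) = 10.1.
(6.58×10⁻⁴)·(0.539)² / ((0.0343)·(4.38×10⁻⁴)·([X₂Y])³) = 10.1
[X₂Y]³ = 1.26 ⇒ [X₂Y] = 1.08 M

[X₂Y] = 1.08 M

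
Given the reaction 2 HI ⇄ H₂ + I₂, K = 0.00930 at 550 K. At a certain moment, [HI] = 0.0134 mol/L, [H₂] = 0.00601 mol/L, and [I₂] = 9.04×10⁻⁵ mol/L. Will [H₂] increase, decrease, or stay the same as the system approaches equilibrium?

Q = [H₂]·[I₂] / [HI]² = (0.00601)·(9.04×10⁻⁵) / (0.0134)² = 0.00303
Q = 0.00303 < K = 0.00930: net forward reaction.
H₂ is a product, so it increases.

increase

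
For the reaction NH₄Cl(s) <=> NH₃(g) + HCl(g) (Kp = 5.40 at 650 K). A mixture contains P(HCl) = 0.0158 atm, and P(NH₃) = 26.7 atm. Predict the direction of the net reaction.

(NH₄Cl is a pure solid — omitted from Qp.)
Qp = P(NH₃)·P(HCl) = (26.7)·(0.0158) = 0.422
Qp = 0.422 < Kp = 5.40, so the forward reaction proceeds.

in the forward direction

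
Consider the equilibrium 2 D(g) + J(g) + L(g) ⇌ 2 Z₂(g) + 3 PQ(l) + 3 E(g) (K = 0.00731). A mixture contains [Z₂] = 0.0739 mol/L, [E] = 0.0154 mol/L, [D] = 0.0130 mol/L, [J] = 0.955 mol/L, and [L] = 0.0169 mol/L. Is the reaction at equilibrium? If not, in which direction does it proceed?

no net change (already at equilibrium)

(PQ is a pure liquid — omitted from Q.)
Q = [Z₂]²·[E]³ / ([D]²·[J]·[L]) = (0.0739)²·(0.0154)³ / ((0.0130)²·(0.955)·(0.0169)) = 0.00731
Q = 0.00731 = K, so the system is already at equilibrium.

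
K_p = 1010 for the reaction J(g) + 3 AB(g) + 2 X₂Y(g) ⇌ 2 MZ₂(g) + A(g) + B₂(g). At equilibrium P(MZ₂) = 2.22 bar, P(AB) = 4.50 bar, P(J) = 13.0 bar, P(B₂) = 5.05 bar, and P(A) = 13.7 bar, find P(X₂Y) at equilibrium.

At equilibrium, K_p = P(MZ₂)²·P(A)·P(B₂) / (P(J)·P(AB)³·P(X₂Y)²) = 1010.
(2.22)²·(13.7)·(5.05) / ((13.0)·(4.50)³·(P(X₂Y))²) = 1010
P(X₂Y)² = 2.85e-4 ⇒ P(X₂Y) = 0.0169 bar

P(X₂Y) = 0.0169 bar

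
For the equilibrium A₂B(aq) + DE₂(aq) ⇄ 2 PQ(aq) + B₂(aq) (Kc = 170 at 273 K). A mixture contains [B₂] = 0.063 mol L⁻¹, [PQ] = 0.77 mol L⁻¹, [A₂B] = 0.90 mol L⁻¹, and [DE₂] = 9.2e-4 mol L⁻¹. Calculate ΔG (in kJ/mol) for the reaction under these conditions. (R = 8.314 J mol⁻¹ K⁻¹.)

Qc = [PQ]²·[B₂] / ([A₂B]·[DE₂]) = (0.77)²·(0.063) / ((0.90)·(9.2e-4)) = 45.1
ΔG = RT ln(Qc/Kc) = (8.314 J mol⁻¹ K⁻¹)(273 K) × ln(45.1/170)
   = (2.270 kJ/mol)(-1.327) = -3.01 kJ/mol
ΔG < 0, so the forward reaction is spontaneous (proceeds forward).

ΔG = -3.01 kJ/mol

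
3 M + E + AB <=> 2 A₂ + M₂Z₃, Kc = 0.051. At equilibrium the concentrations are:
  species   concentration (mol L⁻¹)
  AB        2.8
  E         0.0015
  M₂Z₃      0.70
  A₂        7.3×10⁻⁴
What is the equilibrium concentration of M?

[M] = 0.12 mol L⁻¹

At equilibrium, Kc = [A₂]²·[M₂Z₃] / ([M]³·[E]·[AB]) = 0.051.
(7.3×10⁻⁴)²·(0.70) / (([M])³·(0.0015)·(2.8)) = 0.051
[M]³ = 0.00174 ⇒ [M] = 0.12 mol L⁻¹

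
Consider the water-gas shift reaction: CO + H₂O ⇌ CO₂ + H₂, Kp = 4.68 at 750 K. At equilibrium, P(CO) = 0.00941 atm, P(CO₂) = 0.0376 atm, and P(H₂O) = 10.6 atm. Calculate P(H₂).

P(H₂) = 12.4 atm

At equilibrium, Kp = P(CO₂)·P(H₂) / (P(CO)·P(H₂O)) = 4.68.
(0.0376)·(P(H₂)) / ((0.00941)·(10.6)) = 4.68
P(H₂) = 12.4 atm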